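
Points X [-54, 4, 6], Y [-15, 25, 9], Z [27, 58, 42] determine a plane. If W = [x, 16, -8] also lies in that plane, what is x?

A normal to the plane is n = XY × XZ = (594, -1161, 405).
W lies in the plane iff n · XW = 0.
This gives (594)x + (12474) = 0, so x = -21.

-21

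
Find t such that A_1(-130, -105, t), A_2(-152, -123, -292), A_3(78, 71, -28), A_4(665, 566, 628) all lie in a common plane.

-348

The points are coplanar iff A_1A_2 · (A_1A_3 × A_1A_4) = 0.
Expanding, this is linear in t: (28)t + (9744) = 0.
So t = -348.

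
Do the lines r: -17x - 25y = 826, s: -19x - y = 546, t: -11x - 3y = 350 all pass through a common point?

Yes

Lines aᵢx + bᵢy = cᵢ with pairwise distinct directions are concurrent exactly when det[aᵢ bᵢ cᵢ] = 0.
Here the determinant is 0.
It vanishes, so the lines are concurrent at (-28, -14).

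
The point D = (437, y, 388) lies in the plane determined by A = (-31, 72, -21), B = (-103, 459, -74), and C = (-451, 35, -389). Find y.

72

Coplanarity requires AB · (AC × AD) = 0.
AB = (-72, 387, -53), AC = (-420, -37, -368); the triple product is linear in y with coefficient -4236 and constant term 304992.
Setting it to zero: y = 72.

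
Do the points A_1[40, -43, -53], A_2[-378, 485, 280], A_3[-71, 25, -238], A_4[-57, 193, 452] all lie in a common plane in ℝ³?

No

With A_1 as base: A_1A_2 = (-418, 528, 333), A_1A_3 = (-111, 68, -185), A_1A_4 = (-97, 236, 505).
A_1A_3 × A_1A_4 = (78000, 74000, -19600).
A_1A_2 · (A_1A_3 × A_1A_4) = -58800.
Since -58800 ≠ 0, the four points are not coplanar.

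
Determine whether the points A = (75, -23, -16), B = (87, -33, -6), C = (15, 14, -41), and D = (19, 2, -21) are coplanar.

Yes

With A as base: AB = (12, -10, 10), AC = (-60, 37, -25), AD = (-56, 25, -5).
AC × AD = (440, 1100, 572).
AB · (AC × AD) = 0.
The scalar triple product vanishes, so the four points are coplanar.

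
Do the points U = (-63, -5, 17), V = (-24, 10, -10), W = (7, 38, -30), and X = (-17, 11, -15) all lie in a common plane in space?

Yes

The four points are coplanar iff the 3×3 determinant with rows UV, UW, UX is zero.
Rows: (39, 15, -27), (70, 43, -47), (46, 16, -32).
Expanding along the first row: (39)(-624) − (15)(-78) + (-27)(-858) = 0.
Zero determinant ⇒ coplanar.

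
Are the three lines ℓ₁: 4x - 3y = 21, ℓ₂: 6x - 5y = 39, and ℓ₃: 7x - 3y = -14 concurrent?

No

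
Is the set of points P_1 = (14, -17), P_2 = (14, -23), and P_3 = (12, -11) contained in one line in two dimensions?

No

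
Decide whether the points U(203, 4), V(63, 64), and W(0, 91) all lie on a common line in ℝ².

UV = (-140, 60), UW = (-203, 87).
det[UV; UW] = (-140)(87) − (60)(-203) = 0.
The determinant is zero, so the points are collinear.

Yes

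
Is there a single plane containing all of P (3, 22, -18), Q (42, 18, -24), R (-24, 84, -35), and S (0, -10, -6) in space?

With P as base: PQ = (39, -4, -6), PR = (-27, 62, -17), PS = (-3, -32, 12).
PR × PS = (200, 375, 1050).
PQ · (PR × PS) = 0.
The scalar triple product vanishes, so the four points are coplanar.

Yes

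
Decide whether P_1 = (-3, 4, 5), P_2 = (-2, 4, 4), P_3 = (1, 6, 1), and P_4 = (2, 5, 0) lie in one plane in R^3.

Yes

The four points are coplanar iff the 3×3 determinant with rows P_1P_2, P_1P_3, P_1P_4 is zero.
Rows: (1, 0, -1), (4, 2, -4), (5, 1, -5).
Expanding along the first row: (1)(-6) − (0)(0) + (-1)(-6) = 0.
Zero determinant ⇒ coplanar.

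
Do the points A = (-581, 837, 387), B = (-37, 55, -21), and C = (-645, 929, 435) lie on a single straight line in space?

AB = (544, -782, -408), AC = (-64, 92, 48).
AB × AC = (0, 0, 0).
The cross product vanishes, so the three points are collinear.

Yes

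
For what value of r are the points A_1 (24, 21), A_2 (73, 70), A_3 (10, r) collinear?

7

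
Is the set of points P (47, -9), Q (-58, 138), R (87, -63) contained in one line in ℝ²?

PQ = (-105, 147), PR = (40, -54).
det[PQ; PR] = (-105)(-54) − (147)(40) = -210.
The determinant is nonzero, so they are not collinear.

No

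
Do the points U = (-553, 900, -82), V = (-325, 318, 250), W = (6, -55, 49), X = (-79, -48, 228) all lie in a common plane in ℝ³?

With U as base: UV = (228, -582, 332), UW = (559, -955, 131), UX = (474, -948, 310).
UW × UX = (-171862, -111196, -77262).
UV · (UW × UX) = -119448.
Since -119448 ≠ 0, the four points are not coplanar.

No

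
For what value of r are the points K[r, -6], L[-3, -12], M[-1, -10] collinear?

3

Collinearity: (K − L) must be parallel to (M − L) = (2, 2).
Cross-multiplying the components: (r − (-3))·(2) = (6)·(2).
Solving gives r = 3.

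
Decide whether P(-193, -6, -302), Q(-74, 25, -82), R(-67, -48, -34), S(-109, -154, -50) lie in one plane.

A normal to the plane through P, Q, R is n = PQ × PR = (17548, -4172, -8904).
The plane has equation n·X = -672724. For S: n·S = -825044.
-825044 ≠ -672724, so S is off the plane.

No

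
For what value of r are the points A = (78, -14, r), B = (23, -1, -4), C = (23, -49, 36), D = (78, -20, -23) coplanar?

Coplanarity ⇔ det[AB; AC; AD] = 0.
Expanding, this is linear in r: (-2640)r + (-73920) = 0.
So r = -28.

-28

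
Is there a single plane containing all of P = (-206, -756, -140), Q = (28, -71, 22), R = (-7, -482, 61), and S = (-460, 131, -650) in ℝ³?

Yes

With P as base: PQ = (234, 685, 162), PR = (199, 274, 201), PS = (-254, 887, -510).
PR × PS = (-318027, 50436, 246109).
PQ · (PR × PS) = 0.
The scalar triple product vanishes, so the four points are coplanar.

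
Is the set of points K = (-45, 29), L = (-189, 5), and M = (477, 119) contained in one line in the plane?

No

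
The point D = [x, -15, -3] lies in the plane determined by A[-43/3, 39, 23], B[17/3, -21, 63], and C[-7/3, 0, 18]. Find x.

5/3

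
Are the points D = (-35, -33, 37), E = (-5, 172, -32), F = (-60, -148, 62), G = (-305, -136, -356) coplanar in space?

Yes

The four points are coplanar iff the 3×3 determinant with rows DE, DF, DG is zero.
Rows: (30, 205, -69), (-25, -115, 25), (-270, -103, -393).
Expanding along the first row: (30)(47770) − (205)(16575) + (-69)(-28475) = 0.
Zero determinant ⇒ coplanar.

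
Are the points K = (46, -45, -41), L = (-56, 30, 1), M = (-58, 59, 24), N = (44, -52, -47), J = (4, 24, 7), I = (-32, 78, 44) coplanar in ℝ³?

The plane through K, L, M has normal n = KL × KM = (507, 2262, -2808) and equation n·P = 36660.
Checking the remaining points: n·N = 36660, n·J = 36660, n·I = 36660.
All equal 36660, so all 6 points lie in one plane.

Yes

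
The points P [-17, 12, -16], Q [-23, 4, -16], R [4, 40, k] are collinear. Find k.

Direction PQ = (-6, -8, 0). From the x-coordinate of R, the parameter along the line is τ = (4 − (-17))/(-6) = -7/2.
Then k = (-16) + (-7/2)·(0) = -16.

-16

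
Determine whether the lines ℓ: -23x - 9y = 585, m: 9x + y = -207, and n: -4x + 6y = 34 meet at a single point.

No

Lines aᵢx + bᵢy = cᵢ with pairwise distinct directions are concurrent exactly when det[aᵢ bᵢ cᵢ] = 0.
Here the determinant is -116.
Nonzero, so no common point exists.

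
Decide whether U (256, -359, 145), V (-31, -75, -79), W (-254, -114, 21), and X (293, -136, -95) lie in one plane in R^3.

No

With U as base: UV = (-287, 284, -224), UW = (-510, 245, -124), UX = (37, 223, -240).
UW × UX = (-31148, -126988, -122795).
UV · (UW × UX) = 380964.
Since 380964 ≠ 0, the four points are not coplanar.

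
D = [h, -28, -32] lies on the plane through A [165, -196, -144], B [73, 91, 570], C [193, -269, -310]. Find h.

The plane through A, B, C has equation 4480x + 4720y − 1320z = 4160.
Substituting D: (4480)h + (-89920) = 4160, so h = 21.

21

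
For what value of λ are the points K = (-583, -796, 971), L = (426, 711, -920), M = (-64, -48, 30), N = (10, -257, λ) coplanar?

Coplanarity ⇔ det[KL; KM; KN] = 0.
Expanding, this is linear in λ: (-27401)λ + (7233864) = 0.
So λ = 264.

264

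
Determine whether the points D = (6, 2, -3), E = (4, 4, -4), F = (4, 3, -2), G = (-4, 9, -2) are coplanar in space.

The four points are coplanar iff the 3×3 determinant with rows DE, DF, DG is zero.
Rows: (-2, 2, -1), (-2, 1, 1), (-10, 7, 1).
Expanding along the first row: (-2)(-6) − (2)(8) + (-1)(-4) = 0.
Zero determinant ⇒ coplanar.

Yes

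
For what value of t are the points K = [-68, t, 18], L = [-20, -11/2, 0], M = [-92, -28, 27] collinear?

Collinearity requires KL × KM = 0; each component is linear in t.
The x-component gives (-27)t + (-1107/2) = 0, so t = -41/2.
The remaining components then also vanish.

-41/2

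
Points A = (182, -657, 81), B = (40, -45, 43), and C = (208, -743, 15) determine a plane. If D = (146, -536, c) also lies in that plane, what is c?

A normal to the plane is n = AB × AC = (-43660, -10360, -3700).
D lies in the plane iff n · AD = 0.
This gives (-3700)c + (617900) = 0, so c = 167.

167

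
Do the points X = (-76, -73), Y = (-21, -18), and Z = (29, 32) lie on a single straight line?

Yes

XY = (55, 55), XZ = (105, 105).
det[XY; XZ] = (55)(105) − (55)(105) = 0.
The determinant is zero, so the points are collinear.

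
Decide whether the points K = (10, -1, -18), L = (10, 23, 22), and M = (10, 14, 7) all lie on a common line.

Yes

KL = (0, 24, 40), KM = (0, 15, 25).
Each component of KM is 5/8 times the corresponding component of KL, so KM = 5/8·KL and the points are collinear.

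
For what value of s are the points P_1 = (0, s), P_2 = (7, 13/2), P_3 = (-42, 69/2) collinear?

21/2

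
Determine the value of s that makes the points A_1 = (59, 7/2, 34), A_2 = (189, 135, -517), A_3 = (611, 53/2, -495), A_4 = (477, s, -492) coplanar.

The points are coplanar iff A_1A_2 · (A_1A_3 × A_1A_4) = 0.
Expanding, this is linear in s: (-235382)s + (13652156) = 0.
So s = 58.

58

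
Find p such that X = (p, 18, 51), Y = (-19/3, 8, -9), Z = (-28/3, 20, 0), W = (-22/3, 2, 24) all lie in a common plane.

-37/3

Coplanarity ⇔ det[XY; XZ; XW] = 0.
Expanding, this is linear in p: (-450)p + (-5550) = 0.
So p = -37/3.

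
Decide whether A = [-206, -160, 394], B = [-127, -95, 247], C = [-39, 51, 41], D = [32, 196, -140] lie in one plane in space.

No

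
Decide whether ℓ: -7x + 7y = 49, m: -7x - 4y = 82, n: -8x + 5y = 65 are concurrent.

Lines aᵢx + bᵢy = cᵢ with pairwise distinct directions are concurrent exactly when det[aᵢ bᵢ cᵢ] = 0.
Here the determinant is 0.
It vanishes, so the lines are concurrent at (-10, -3).

Yes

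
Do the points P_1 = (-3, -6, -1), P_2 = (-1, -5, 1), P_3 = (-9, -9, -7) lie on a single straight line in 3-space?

P_1P_2 = (2, 1, 2), P_1P_3 = (-6, -3, -6).
P_1P_2 × P_1P_3 = (0, 0, 0).
The cross product vanishes, so the three points are collinear.

Yes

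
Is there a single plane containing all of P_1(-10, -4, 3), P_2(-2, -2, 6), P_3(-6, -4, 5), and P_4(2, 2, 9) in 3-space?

The four points are coplanar iff the 3×3 determinant with rows P_1P_2, P_1P_3, P_1P_4 is zero.
Rows: (8, 2, 3), (4, 0, 2), (12, 6, 6).
Expanding along the first row: (8)(-12) − (2)(0) + (3)(24) = -24.
Nonzero ⇒ not coplanar.

No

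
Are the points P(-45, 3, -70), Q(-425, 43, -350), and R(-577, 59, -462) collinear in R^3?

Yes

PQ = (-380, 40, -280), PR = (-532, 56, -392).
PQ × PR = (0, 0, 0).
The cross product vanishes, so the three points are collinear.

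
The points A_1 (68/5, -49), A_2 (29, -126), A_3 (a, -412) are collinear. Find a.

The three points are collinear iff det[A_1A_2; A_1A_3] = 0.
This determinant is linear in a: (77)a + (-33187/5) = 0, so a = 431/5.

431/5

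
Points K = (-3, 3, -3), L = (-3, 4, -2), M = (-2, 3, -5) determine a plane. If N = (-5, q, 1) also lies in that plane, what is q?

The plane through K, L, M has equation −2x + 1y − 1z = 12.
Substituting N: (1)q + (9) = 12, so q = 3.

3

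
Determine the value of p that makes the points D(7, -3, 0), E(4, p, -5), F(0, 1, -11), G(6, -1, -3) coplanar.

-1

Normal to plane DFG: n = (10, -10, -10); plane equation n·P = 100.
Requiring n·E = 100: (-10)p + (90) = 100.
So p = -1.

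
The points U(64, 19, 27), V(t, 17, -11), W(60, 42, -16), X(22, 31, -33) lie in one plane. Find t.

20

The points are coplanar iff UV · (UW × UX) = 0.
Expanding, this is linear in t: (-864)t + (17280) = 0.
So t = 20.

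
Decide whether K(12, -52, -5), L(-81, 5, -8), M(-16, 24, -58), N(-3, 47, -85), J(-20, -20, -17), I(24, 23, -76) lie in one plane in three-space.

No

The plane through K, L, M has normal n = KL × KM = (-2793, -4845, -5472) and equation n·P = 245784.
Checking the remaining points: n·N = 245784, n·J = 245784, n·I = 237405.
Since n·I = 237405 ≠ 245784, I is off the plane and the points are not all coplanar.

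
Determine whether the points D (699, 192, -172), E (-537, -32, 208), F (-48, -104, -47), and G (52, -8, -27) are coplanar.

Yes

The four points are coplanar iff the 3×3 determinant with rows DE, DF, DG is zero.
Rows: (-1236, -224, 380), (-747, -296, 125), (-647, -200, 145).
Expanding along the first row: (-1236)(-17920) − (-224)(-27440) + (380)(-42112) = 0.
Zero determinant ⇒ coplanar.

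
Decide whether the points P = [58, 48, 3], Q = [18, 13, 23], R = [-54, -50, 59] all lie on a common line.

PQ = (-40, -35, 20), PR = (-112, -98, 56).
Each component of PR is 14/5 times the corresponding component of PQ, so PR = 14/5·PQ and the points are collinear.

Yes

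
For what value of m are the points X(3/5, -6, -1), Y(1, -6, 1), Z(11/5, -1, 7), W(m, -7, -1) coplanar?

3/5

Coplanarity ⇔ det[XY; XZ; XW] = 0.
Expanding, this is linear in m: (-10)m + (6) = 0.
So m = 3/5.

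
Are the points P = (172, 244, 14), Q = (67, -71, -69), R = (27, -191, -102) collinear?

No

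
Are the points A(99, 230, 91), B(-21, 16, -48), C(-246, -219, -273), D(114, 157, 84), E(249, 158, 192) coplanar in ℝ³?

The plane through A, B, C has normal n = AB × AC = (15485, 4275, -19950) and equation n·P = 700815.
Checking the remaining points: n·D = 760665, n·E = 700815.
Since n·D = 760665 ≠ 700815, D is off the plane and the points are not all coplanar.

No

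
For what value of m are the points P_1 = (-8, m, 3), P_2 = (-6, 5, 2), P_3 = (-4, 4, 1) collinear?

Collinearity requires P_1P_2 × P_1P_3 = 0; each component is linear in m.
The x-component gives (1)m + (-6) = 0, so m = 6.
The remaining components then also vanish.

6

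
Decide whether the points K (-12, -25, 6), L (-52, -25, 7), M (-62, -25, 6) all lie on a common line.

KL = (-40, 0, 1), KM = (-50, 0, 0).
KL × KM = (0, -50, 0).
The cross product is nonzero, so the points do not lie on one line.

No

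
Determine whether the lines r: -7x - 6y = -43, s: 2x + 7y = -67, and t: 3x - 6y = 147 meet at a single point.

Intersecting r and s: solving the 2×2 system gives (x, y) = (19, -15).
Substitute into t: (3)(19) + (-6)(-15) = 147.
This equals 147, so (19, -15) lies on all three lines and they are concurrent.

Yes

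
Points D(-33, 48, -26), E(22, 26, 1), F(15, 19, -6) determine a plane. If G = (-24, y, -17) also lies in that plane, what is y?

57

The plane through D, E, F has equation 343x + 196y − 539z = 12103.
Substituting G: (196)y + (931) = 12103, so y = 57.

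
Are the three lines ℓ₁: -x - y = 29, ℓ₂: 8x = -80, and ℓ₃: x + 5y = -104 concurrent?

No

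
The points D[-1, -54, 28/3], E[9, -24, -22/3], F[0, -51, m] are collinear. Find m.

Direction DE = (10, 30, -50/3). From the x-coordinate of F, the parameter along the line is τ = (0 − (-1))/10 = 1/10.
Then m = 28/3 + 1/10·(-50/3) = 23/3.

23/3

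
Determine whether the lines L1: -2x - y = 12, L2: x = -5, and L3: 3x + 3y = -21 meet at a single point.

Yes

Intersecting L1 and L2: solving the 2×2 system gives (x, y) = (-5, -2).
Substitute into L3: (3)(-5) + (3)(-2) = -21.
This equals -21, so (-5, -2) lies on all three lines and they are concurrent.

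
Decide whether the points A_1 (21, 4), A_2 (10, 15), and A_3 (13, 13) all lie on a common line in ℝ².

No

A_1A_2 = (-11, 11), A_1A_3 = (-8, 9).
det[A_1A_2; A_1A_3] = (-11)(9) − (11)(-8) = -11.
The determinant is nonzero, so they are not collinear.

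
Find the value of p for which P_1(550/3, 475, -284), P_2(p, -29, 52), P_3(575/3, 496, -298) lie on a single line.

Collinearity requires P_1P_2 × P_1P_3 = 0; each component is linear in p.
The y-component gives (14)p + (700/3) = 0, so p = -50/3.
The remaining components then also vanish.

-50/3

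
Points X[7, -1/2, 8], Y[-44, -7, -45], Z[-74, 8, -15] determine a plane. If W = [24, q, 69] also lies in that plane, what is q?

The plane through X, Y, Z has equation 600x + 3120y − 960z = -5040.
Substituting W: (3120)q + (-51840) = -5040, so q = 15.

15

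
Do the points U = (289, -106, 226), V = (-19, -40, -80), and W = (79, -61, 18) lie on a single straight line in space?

UV = (-308, 66, -306), UW = (-210, 45, -208).
Comparing components 2 and 3: (66)(-208) − (-306)(45) = 42 ≠ 0, so UV and UW are not parallel and the points are not collinear.

No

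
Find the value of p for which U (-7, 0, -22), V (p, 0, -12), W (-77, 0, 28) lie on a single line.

-21

Direction UW = (-70, 0, 50). From the z-coordinate of V, the parameter along the line is τ = (-12 − (-22))/50 = 1/5.
Then p = (-7) + 1/5·(-70) = -21.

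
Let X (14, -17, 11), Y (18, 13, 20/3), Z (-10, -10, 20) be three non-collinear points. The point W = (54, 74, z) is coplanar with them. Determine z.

-40/3

A normal to the plane is n = XY × XZ = (901/3, 68, 748).
W lies in the plane iff n · XW = 0.
This gives (748)z + (29920/3) = 0, so z = -40/3.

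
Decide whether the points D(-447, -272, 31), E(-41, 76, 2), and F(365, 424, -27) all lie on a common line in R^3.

Yes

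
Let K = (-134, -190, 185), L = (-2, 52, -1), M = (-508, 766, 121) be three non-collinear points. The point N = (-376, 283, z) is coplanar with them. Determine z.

196

Coplanarity requires KL · (KM × KN) = 0.
KL = (132, 242, -186), KM = (-374, 956, -64); the triple product is linear in z with coefficient 216700 and constant term -42473200.
Setting it to zero: z = 196.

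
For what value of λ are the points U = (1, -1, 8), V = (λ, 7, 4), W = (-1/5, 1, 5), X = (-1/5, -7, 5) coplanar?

Normal to plane UWX: n = (-24, 0, 48/5); plane equation n·P = 264/5.
Requiring n·V = 264/5: (-24)λ + (192/5) = 264/5.
So λ = -3/5.

-3/5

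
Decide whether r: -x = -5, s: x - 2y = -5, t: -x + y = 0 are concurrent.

Yes

Intersecting r and s: solving the 2×2 system gives (x, y) = (5, 5).
Substitute into t: (-1)(5) + (1)(5) = 0.
This equals 0, so (5, 5) lies on all three lines and they are concurrent.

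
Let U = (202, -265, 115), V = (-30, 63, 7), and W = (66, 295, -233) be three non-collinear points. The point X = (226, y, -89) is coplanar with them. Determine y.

-21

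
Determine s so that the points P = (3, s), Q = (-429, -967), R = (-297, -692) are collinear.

-67

The three points are collinear iff det[PQ; PR] = 0.
This determinant is linear in s: (132)s + (8844) = 0, so s = -67.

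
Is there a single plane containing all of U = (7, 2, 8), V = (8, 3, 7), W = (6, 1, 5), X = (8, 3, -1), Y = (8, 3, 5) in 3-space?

Yes

The plane through U, V, W has normal n = UV × UW = (-4, 4, 0) and equation n·P = -20.
Checking the remaining points: n·X = -20, n·Y = -20.
All equal -20, so all 5 points lie in one plane.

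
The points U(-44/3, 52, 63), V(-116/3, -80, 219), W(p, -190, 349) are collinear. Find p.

Direction UV = (-24, -132, 156). From the y-coordinate of W, the parameter along the line is τ = (-190 − 52)/(-132) = 11/6.
Then p = (-44/3) + 11/6·(-24) = -176/3.

-176/3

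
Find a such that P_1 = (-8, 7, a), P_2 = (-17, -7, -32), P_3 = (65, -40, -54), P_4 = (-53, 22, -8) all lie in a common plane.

-17

The points are coplanar iff P_1P_2 · (P_1P_3 × P_1P_4) = 0.
Expanding, this is linear in a: (-1190)a + (-20230) = 0.
So a = -17.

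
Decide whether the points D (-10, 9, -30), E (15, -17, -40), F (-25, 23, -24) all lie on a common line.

No

DE = (25, -26, -10), DF = (-15, 14, 6).
DE × DF = (-16, 0, -40).
The cross product is nonzero, so the points do not lie on one line.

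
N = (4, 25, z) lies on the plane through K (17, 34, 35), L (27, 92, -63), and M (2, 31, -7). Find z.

13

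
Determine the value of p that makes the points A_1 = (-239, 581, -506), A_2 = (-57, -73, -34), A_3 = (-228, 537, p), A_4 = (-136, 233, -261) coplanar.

Coplanarity ⇔ det[A_1A_2; A_1A_3; A_1A_4] = 0.
Expanding, this is linear in p: (-4026)p + (-1904298) = 0.
So p = -473.

-473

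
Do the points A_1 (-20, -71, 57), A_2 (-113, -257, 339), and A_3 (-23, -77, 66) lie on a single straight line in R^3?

No

A_1A_2 = (-93, -186, 282), A_1A_3 = (-3, -6, 9).
Comparing components 2 and 3: (-186)(9) − (282)(-6) = 18 ≠ 0, so A_1A_2 and A_1A_3 are not parallel and the points are not collinear.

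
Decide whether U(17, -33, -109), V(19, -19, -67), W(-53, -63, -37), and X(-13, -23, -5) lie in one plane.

The four points are coplanar iff the 3×3 determinant with rows UV, UW, UX is zero.
Rows: (2, 14, 42), (-70, -30, 72), (-30, 10, 104).
Expanding along the first row: (2)(-3840) − (14)(-5120) + (42)(-1600) = -3200.
Nonzero ⇒ not coplanar.

No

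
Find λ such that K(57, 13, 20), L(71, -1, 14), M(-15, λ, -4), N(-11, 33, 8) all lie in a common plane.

The points are coplanar iff KL · (KM × KN) = 0.
Expanding, this is linear in λ: (-576)λ + (12096) = 0.
So λ = 21.

21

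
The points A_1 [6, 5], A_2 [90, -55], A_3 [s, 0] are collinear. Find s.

13

Collinearity: (A_3 − A_1) must be parallel to (A_2 − A_1) = (84, -60).
Cross-multiplying the components: (s − 6)·(-60) = (-5)·(84).
Solving gives s = 13.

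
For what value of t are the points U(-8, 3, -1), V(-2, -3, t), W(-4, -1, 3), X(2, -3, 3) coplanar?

5

Normal to plane UWX: n = (8, 24, 16); plane equation n·P = -8.
Requiring n·V = -8: (16)t + (-88) = -8.
So t = 5.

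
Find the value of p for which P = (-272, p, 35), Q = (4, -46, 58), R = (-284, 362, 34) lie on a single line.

345

Collinearity requires PQ × PR = 0; each component is linear in p.
The x-component gives (24)p + (-8280) = 0, so p = 345.
The remaining components then also vanish.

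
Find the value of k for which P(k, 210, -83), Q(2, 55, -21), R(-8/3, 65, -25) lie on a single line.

Direction QR = (-14/3, 10, -4). From the y-coordinate of P, the parameter along the line is τ = (210 − 55)/10 = 31/2.
Then k = 2 + 31/2·(-14/3) = -211/3.

-211/3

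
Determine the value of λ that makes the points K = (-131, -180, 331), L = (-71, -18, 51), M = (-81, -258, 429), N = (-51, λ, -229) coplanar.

156

Normal to plane KLM: n = (-5964, -19880, -12780); plane equation n·P = 129504.
Requiring n·N = 129504: (-19880)λ + (3230784) = 129504.
So λ = 156.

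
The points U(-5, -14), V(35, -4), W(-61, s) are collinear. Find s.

-28

Collinearity: (W − U) must be parallel to (V − U) = (40, 10).
Cross-multiplying the components: (s − (-14))·(40) = (-56)·(10).
Solving gives s = -28.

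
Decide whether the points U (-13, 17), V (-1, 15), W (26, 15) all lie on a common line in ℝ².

No

UV = (12, -2), UW = (39, -2).
If collinear, UW would be a scalar multiple of UV. But (12)·(-2) ≠ (-2)·(39) (difference 54), so they are not parallel; the points are not collinear.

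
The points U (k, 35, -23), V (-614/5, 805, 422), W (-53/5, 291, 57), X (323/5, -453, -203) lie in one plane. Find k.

61/5

The points are coplanar iff UV · (UW × UX) = 0.
Expanding, this is linear in k: (137920)k + (-1682624) = 0.
So k = 61/5.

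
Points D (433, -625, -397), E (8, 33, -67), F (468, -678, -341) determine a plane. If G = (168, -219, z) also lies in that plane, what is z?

Coplanarity requires DE · (DF × DG) = 0.
DE = (-425, 658, 330), DF = (35, -53, 56); the triple product is linear in z with coefficient -505 and constant term -247955.
Setting it to zero: z = -491.

-491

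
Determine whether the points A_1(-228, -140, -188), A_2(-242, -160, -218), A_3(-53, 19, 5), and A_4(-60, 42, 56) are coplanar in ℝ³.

A normal to the plane through A_1, A_2, A_3 is n = A_1A_2 × A_1A_3 = (910, -2548, 1274).
The plane has equation n·P = -90272. For A_4: n·A_4 = -90272.
Equal, so A_4 lies in the plane and all four are coplanar.

Yes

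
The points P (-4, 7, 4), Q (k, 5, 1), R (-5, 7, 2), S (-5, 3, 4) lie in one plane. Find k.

-6

Normal to plane PRS: n = (-8, 2, 4); plane equation n·X = 62.
Requiring n·Q = 62: (-8)k + (14) = 62.
So k = -6.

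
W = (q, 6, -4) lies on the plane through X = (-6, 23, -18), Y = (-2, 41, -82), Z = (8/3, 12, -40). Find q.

-4/3

A normal to the plane is n = XY × XZ = (-1100, -1400/3, -200).
W lies in the plane iff n · XW = 0.
This gives (-1100)q + (-4400/3) = 0, so q = -4/3.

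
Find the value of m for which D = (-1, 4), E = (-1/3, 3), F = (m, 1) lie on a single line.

1

The three points are collinear iff det[DE; DF] = 0.
This determinant is linear in m: (1)m + (-1) = 0, so m = 1.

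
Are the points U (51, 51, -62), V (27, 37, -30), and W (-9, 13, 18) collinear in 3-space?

No

UV = (-24, -14, 32), UW = (-60, -38, 80).
UV × UW = (96, 0, 72).
The cross product is nonzero, so the points do not lie on one line.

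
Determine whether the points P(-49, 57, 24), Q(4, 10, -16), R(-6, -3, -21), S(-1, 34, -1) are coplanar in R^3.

Yes

With P as base: PQ = (53, -47, -40), PR = (43, -60, -45), PS = (48, -23, -25).
PR × PS = (465, -1085, 1891).
PQ · (PR × PS) = 0.
The scalar triple product vanishes, so the four points are coplanar.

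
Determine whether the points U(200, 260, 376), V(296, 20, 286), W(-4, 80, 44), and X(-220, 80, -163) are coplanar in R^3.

Yes

The four points are coplanar iff the 3×3 determinant with rows UV, UW, UX is zero.
Rows: (96, -240, -90), (-204, -180, -332), (-420, -180, -539).
Expanding along the first row: (96)(37260) − (-240)(-29484) + (-90)(-38880) = 0.
Zero determinant ⇒ coplanar.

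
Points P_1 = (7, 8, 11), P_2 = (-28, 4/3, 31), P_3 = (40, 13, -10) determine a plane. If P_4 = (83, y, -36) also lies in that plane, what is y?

61/3

Coplanarity requires P_1P_2 · (P_1P_3 × P_1P_4) = 0.
P_1P_2 = (-35, -20/3, 20), P_1P_3 = (33, 5, -21); the triple product is linear in y with coefficient -75 and constant term 1525.
Setting it to zero: y = 61/3.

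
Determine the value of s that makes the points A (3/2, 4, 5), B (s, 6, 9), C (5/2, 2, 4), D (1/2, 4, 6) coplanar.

-5/2

Normal to plane ACD: n = (-2, 0, -2); plane equation n·P = -13.
Requiring n·B = -13: (-2)s + (-18) = -13.
So s = -5/2.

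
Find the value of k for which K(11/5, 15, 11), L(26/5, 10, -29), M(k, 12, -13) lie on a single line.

4

Direction KL = (3, -5, -40). From the y-coordinate of M, the parameter along the line is τ = (12 − 15)/(-5) = 3/5.
Then k = 11/5 + 3/5·(3) = 4.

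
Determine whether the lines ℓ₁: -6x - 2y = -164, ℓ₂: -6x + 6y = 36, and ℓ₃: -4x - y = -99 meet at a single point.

No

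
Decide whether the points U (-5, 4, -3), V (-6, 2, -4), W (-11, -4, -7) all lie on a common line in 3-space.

No

UV = (-1, -2, -1), UW = (-6, -8, -4).
UV × UW = (0, 2, -4).
The cross product is nonzero, so the points do not lie on one line.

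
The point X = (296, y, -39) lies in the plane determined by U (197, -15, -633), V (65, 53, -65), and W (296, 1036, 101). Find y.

903

Coplanarity requires UV · (UW × UX) = 0.
UV = (-132, 68, 568), UW = (99, 1051, 734); the triple product is linear in y with coefficient 153120 and constant term -138267360.
Setting it to zero: y = 903.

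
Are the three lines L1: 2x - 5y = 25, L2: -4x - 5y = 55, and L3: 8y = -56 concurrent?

Yes

Lines aᵢx + bᵢy = cᵢ with pairwise distinct directions are concurrent exactly when det[aᵢ bᵢ cᵢ] = 0.
Here the determinant is 0.
It vanishes, so the lines are concurrent at (-5, -7).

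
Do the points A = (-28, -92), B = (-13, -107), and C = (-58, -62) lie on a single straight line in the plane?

Yes

AB = (15, -15), AC = (-30, 30).
Twice the signed area of △ABC is (15)(30) − (-15)(-30) = 0.
The triangle is degenerate (zero area), so the points are collinear.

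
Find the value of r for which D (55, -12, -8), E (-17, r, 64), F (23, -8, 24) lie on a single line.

-3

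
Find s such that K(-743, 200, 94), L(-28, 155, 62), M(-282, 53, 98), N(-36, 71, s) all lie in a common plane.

Normal to plane KLM: n = (-4884, -17612, -84360); plane equation n·P = -7823428.
Requiring n·N = -7823428: (-84360)s + (-1074628) = -7823428.
So s = 80.

80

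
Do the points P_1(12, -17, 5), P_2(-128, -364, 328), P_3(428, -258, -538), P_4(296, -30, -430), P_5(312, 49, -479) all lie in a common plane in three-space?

No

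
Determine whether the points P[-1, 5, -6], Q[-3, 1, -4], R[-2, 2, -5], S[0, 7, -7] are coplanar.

Yes

With P as base: PQ = (-2, -4, 2), PR = (-1, -3, 1), PS = (1, 2, -1).
PR × PS = (1, 0, 1).
PQ · (PR × PS) = 0.
The scalar triple product vanishes, so the four points are coplanar.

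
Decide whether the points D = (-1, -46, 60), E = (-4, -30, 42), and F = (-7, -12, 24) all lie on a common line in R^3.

No

DE = (-3, 16, -18), DF = (-6, 34, -36).
DE × DF = (36, 0, -6).
The cross product is nonzero, so the points do not lie on one line.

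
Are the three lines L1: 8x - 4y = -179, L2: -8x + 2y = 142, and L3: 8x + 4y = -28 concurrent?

The three lines meet at one point iff the augmented coefficient matrix [aᵢ bᵢ cᵢ] has rank < 3, i.e. its determinant vanishes.
Here the determinant is -48.
Nonzero, so no common point exists.

No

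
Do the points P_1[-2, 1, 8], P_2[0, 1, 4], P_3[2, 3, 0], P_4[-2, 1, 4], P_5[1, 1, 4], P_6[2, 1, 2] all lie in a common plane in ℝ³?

The plane through P_1, P_2, P_3 has normal n = P_1P_2 × P_1P_3 = (8, 0, 4) and equation n·P = 16.
Checking the remaining points: n·P_4 = 0, n·P_5 = 24, n·P_6 = 24.
Since n·P_4 = 0 ≠ 16, P_4 is off the plane and the points are not all coplanar.

No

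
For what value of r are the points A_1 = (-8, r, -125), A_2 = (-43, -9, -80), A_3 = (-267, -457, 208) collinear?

Direction A_2A_3 = (-224, -448, 288). From the x-coordinate of A_1, the parameter along the line is τ = (-8 − (-43))/(-224) = -5/32.
Then r = (-9) + (-5/32)·(-448) = 61.

61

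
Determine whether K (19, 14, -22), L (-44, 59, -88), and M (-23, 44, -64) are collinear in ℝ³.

No

KL = (-63, 45, -66), KM = (-42, 30, -42).
KL × KM = (90, 126, 0).
The cross product is nonzero, so the points do not lie on one line.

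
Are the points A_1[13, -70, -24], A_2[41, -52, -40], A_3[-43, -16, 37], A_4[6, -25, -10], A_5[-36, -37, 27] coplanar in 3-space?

No

The plane through A_1, A_2, A_3 has normal n = A_1A_2 × A_1A_3 = (1962, -812, 2520) and equation n·P = 21866.
Checking the remaining points: n·A_4 = 6872, n·A_5 = 27452.
Since n·A_4 = 6872 ≠ 21866, A_4 is off the plane and the points are not all coplanar.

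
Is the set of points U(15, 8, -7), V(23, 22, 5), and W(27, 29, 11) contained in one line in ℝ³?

Yes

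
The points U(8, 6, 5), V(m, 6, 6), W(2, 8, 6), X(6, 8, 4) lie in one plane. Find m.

Normal to plane UWX: n = (-4, -8, -8); plane equation n·P = -120.
Requiring n·V = -120: (-4)m + (-96) = -120.
So m = 6.

6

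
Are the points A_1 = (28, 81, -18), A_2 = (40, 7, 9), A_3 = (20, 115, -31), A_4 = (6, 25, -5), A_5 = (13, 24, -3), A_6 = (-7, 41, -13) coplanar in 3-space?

No

The plane through A_1, A_2, A_3 has normal n = A_1A_2 × A_1A_3 = (44, -60, -184) and equation n·P = -316.
Checking the remaining points: n·A_4 = -316, n·A_5 = -316, n·A_6 = -376.
Since n·A_6 = -376 ≠ -316, A_6 is off the plane and the points are not all coplanar.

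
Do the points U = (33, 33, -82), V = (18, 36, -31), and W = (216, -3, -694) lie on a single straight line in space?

No

UV = (-15, 3, 51), UW = (183, -36, -612).
Comparing components 3 and 1: (51)(183) − (-15)(-612) = 153 ≠ 0, so UV and UW are not parallel and the points are not collinear.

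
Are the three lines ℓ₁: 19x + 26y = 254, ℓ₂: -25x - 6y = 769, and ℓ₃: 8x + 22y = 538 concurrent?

Lines aᵢx + bᵢy = cᵢ with pairwise distinct directions are concurrent exactly when det[aᵢ bᵢ cᵢ] = 0.
Here the determinant is -630.
Nonzero, so no common point exists.

No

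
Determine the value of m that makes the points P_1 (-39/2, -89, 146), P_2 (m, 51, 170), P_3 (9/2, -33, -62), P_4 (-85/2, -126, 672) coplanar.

61/2

Coplanarity ⇔ det[P_1P_2; P_1P_3; P_1P_4] = 0.
Expanding, this is linear in m: (21760)m + (-663680) = 0.
So m = 61/2.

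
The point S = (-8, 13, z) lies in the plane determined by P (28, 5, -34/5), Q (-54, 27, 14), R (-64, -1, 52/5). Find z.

The plane through P, Q, R has equation (2516/5)x − (2516/5)y + 2516z = -27676/5.
Substituting S: (2516)z + (-52836/5) = -27676/5, so z = 2.

2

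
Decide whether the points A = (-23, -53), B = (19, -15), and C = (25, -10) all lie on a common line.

AB = (42, 38), AC = (48, 43).
Twice the signed area of △ABC is (42)(43) − (38)(48) = -18.
The area is nonzero, so the three points are not collinear.

No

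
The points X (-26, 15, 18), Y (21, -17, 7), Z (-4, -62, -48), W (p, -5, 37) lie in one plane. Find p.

63

The points are coplanar iff XY · (XZ × XW) = 0.
Expanding, this is linear in p: (1265)p + (-79695) = 0.
So p = 63.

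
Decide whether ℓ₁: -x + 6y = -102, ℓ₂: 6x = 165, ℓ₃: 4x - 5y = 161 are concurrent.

Intersecting ℓ₁ and ℓ₂: solving the 2×2 system gives (x, y) = (55/2, -149/12).
Substitute into ℓ₃: (4)(55/2) + (-5)(-149/12) = 2065/12.
But ℓ₃ requires 161 ≠ 2065/12, so the three lines have no common point.

No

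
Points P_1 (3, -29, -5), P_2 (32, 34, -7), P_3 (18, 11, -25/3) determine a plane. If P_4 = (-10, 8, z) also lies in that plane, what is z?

-73/3

Coplanarity requires P_1P_2 · (P_1P_3 × P_1P_4) = 0.
P_1P_2 = (29, 63, -2), P_1P_3 = (15, 40, -10/3); the triple product is linear in z with coefficient 215 and constant term 15695/3.
Setting it to zero: z = -73/3.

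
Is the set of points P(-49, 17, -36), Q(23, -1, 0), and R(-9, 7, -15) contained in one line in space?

PQ = (72, -18, 36), PR = (40, -10, 21).
PQ × PR = (-18, -72, 0).
The cross product is nonzero, so the points do not lie on one line.

No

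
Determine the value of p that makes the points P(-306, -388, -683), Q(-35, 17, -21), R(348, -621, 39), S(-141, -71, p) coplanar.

Normal to plane PQR: n = (446656, 237286, -328013); plane equation n·X = -4710825.
Requiring n·S = -4710825: (-328013)p + (-79825802) = -4710825.
So p = -229.

-229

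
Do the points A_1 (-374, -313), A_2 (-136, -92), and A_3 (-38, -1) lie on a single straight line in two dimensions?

Yes

A_1A_2 = (238, 221), A_1A_3 = (336, 312).
Twice the signed area of △A_1A_2A_3 is (238)(312) − (221)(336) = 0.
The triangle is degenerate (zero area), so the points are collinear.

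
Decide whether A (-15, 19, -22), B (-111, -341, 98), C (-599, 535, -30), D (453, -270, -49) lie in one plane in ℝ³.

No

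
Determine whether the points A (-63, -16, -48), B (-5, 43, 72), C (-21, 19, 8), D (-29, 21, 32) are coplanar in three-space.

Yes

With A as base: AB = (58, 59, 120), AC = (42, 35, 56), AD = (34, 37, 80).
AC × AD = (728, -1456, 364).
AB · (AC × AD) = 0.
The scalar triple product vanishes, so the four points are coplanar.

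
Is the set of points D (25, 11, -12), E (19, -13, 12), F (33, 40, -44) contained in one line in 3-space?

DE = (-6, -24, 24), DF = (8, 29, -32).
DE × DF = (72, 0, 18).
The cross product is nonzero, so the points do not lie on one line.

No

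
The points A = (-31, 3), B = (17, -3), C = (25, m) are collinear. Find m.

-4

The three points are collinear iff det[AB; AC] = 0.
This determinant is linear in m: (48)m + (192) = 0, so m = -4.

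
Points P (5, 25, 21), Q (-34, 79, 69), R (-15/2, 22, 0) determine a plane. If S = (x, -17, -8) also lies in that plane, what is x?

A normal to the plane is n = PQ × PR = (-990, -1419, 792).
S lies in the plane iff n · PS = 0.
This gives (-990)x + (41580) = 0, so x = 42.

42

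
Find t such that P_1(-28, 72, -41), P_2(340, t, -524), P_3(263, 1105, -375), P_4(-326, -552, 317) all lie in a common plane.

-269

Coplanarity ⇔ det[P_1P_2; P_1P_3; P_1P_4] = 0.
Expanding, this is linear in t: (-4646)t + (-1249774) = 0.
So t = -269.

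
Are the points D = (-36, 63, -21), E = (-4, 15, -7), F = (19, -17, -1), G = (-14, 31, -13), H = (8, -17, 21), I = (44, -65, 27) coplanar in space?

The plane through D, E, F has normal n = DE × DF = (160, 130, 80) and equation n·P = 750.
Checking the remaining points: n·G = 750, n·H = 750, n·I = 750.
All equal 750, so all 6 points lie in one plane.

Yes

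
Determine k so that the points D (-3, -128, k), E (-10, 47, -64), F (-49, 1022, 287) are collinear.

-127

Direction EF = (-39, 975, 351). From the x-coordinate of D, the parameter along the line is τ = (-3 − (-10))/(-39) = -7/39.
Then k = (-64) + (-7/39)·(351) = -127.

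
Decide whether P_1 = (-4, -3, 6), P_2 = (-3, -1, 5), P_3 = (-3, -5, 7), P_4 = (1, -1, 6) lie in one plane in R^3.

No

A normal to the plane through P_1, P_2, P_3 is n = P_1P_2 × P_1P_3 = (0, -2, -4).
The plane has equation n·P = -18. For P_4: n·P_4 = -22.
-22 ≠ -18, so P_4 is off the plane.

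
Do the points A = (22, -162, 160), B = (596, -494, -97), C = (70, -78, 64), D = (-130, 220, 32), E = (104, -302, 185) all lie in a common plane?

Yes

The plane through A, B, C has normal n = AB × AC = (53460, 42768, 64152) and equation n·P = 4512024.
Checking the remaining points: n·D = 4512024, n·E = 4512024.
All equal 4512024, so all 5 points lie in one plane.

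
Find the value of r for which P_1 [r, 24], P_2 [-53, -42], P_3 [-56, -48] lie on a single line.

Collinearity: (P_1 − P_2) must be parallel to (P_3 − P_2) = (-3, -6).
Cross-multiplying the components: (r − (-53))·(-6) = (66)·(-3).
Solving gives r = -20.

-20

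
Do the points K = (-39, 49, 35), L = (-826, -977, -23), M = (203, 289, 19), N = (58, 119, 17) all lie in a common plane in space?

The four points are coplanar iff the 3×3 determinant with rows KL, KM, KN is zero.
Rows: (-787, -1026, -58), (242, 240, -16), (97, 70, -18).
Expanding along the first row: (-787)(-3200) − (-1026)(-2804) + (-58)(-6340) = 9216.
Nonzero ⇒ not coplanar.

No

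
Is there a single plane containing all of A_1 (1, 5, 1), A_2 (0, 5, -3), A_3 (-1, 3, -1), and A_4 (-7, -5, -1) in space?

Yes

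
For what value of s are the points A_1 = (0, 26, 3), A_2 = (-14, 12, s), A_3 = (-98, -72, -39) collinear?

Collinearity requires A_1A_2 × A_1A_3 = 0; each component is linear in s.
The x-component gives (98)s + (294) = 0, so s = -3.
The remaining components then also vanish.

-3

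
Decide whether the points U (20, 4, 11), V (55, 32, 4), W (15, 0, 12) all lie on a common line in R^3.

UV = (35, 28, -7), UW = (-5, -4, 1).
UV × UW = (0, 0, 0).
The cross product vanishes, so the three points are collinear.

Yes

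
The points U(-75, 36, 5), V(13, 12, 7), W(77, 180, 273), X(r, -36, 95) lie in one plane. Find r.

393

Normal to plane UVW: n = (-6720, -23280, 16320); plane equation n·P = -252480.
Requiring n·X = -252480: (-6720)r + (2388480) = -252480.
So r = 393.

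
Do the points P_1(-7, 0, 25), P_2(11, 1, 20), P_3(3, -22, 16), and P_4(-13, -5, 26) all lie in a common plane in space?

With P_1 as base: P_1P_2 = (18, 1, -5), P_1P_3 = (10, -22, -9), P_1P_4 = (-6, -5, 1).
P_1P_3 × P_1P_4 = (-67, 44, -182).
P_1P_2 · (P_1P_3 × P_1P_4) = -252.
Since -252 ≠ 0, the four points are not coplanar.

No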